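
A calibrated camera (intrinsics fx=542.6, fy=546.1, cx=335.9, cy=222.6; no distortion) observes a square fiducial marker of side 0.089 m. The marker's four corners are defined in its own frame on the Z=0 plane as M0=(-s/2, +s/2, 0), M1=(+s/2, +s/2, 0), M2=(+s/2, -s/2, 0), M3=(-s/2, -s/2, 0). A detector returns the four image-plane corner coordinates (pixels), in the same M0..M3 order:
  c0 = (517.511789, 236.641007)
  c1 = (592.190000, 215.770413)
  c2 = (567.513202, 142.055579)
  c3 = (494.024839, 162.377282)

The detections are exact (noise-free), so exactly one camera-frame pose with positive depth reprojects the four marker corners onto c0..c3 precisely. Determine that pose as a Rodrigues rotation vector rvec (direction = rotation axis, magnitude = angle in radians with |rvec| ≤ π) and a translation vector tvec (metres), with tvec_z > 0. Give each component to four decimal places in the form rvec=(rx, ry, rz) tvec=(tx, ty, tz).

Intrinsics K: fx=542.6, fy=546.1, cx=335.9, cy=222.6
Marker side s = 0.089 m; corners in marker frame (Z=0):
  M0 = (-0.0445, +0.0445, 0)
  M1 = (+0.0445, +0.0445, 0)
  M2 = (+0.0445, -0.0445, 0)
  M3 = (-0.0445, -0.0445, 0)
Detected image corners:
  c0 = (517.511789, 236.641007) px
  c1 = (592.190000, 215.770413) px
  c2 = (567.513202, 142.055579) px
  c3 = (494.024839, 162.377282) px
Planar DLT: solve 8×8 A·h = b for H (H[2,2]=1):
  H  [+848.82599 +167.27728 +542.75804]
  H  [-225.64460 +795.32295 +188.88381]
  H  [+0.03037 -0.19033 +1.00000]
B = K⁻¹H; ‖b₁‖=1.603374, ‖b₂‖=1.603374; λ = 2/(‖b₁‖+‖b₂‖) = 0.623685, sign → tz>0 ⇒ λ=+0.623685
r₁ = λ·B[:,0] = (+0.96395,-0.26542,+0.01894); r₂ = λ·B[:,1] = (+0.26576,+0.95670,-0.11871)
r₃ = r₁×r₂ = (+0.01339,+0.11946,+0.99275); SVD([r₁ r₂ r₃]) → R = UVᵀ:
  R  [+0.96395 +0.26576 +0.01339]
  R  [-0.26542 +0.95670 +0.11946]
  R  [+0.01894 -0.11871 +0.99275]
t = (+0.23777, -0.03851, +0.62368) m
tr R = 2.913397; θ = arccos((tr R − 1)/2) = 0.295357 rad = 16.923°
axis k = ((R−Rᵀ)₃₂, (R−Rᵀ)₁₃, (R−Rᵀ)₂₁) / (2 sinθ) = (-0.409112, -0.009545, -0.912434)
rvec = θ·k = (-0.120834, -0.002819, -0.269494)

rvec=(-0.1208, -0.0028, -0.2695) tvec=(0.2378, -0.0385, 0.6237)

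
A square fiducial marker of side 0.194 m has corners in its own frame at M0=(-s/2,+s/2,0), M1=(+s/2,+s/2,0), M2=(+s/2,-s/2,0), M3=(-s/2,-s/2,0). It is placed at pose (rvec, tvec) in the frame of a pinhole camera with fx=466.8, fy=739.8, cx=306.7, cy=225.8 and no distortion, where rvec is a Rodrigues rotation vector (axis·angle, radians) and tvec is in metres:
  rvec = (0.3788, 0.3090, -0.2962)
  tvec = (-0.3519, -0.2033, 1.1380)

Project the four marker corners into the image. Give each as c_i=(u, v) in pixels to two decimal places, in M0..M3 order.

Intrinsics K: fx=466.8, fy=739.8, cx=306.7, cy=225.8
Marker side s = 0.194 m; corners in marker frame (Z=0):
  M0 = (-0.0970, +0.0970, 0)
  M1 = (+0.0970, +0.0970, 0)
  M2 = (+0.0970, -0.0970, 0)
  M3 = (-0.0970, -0.0970, 0)
rvec = (0.3788, 0.3090, -0.2962), |rvec| = θ = 0.57158 rad = 32.749°
Rodrigues: sinθ=0.54096, 1−cosθ=0.15895; R = I + sinθ·[k]× + (1−cosθ)·[k]×²:
    [+0.91086 +0.33728 +0.23786]
    [-0.22338 +0.88750 -0.40304]
    [-0.34704 +0.31398 +0.88373]
t = (-0.3519, -0.2033, 1.1380) m
M0: Pc = R·M0+t = (-0.40754, -0.09554, +1.20212); u = 466.8·(-0.40754)/1.20212 + 306.7 = 148.4475, v = 739.8·(-0.09554)/1.20212 + 225.8 = 167.0009
M1: Pc = R·M1+t = (-0.23083, -0.13888, +1.13479); u = 466.8·(-0.23083)/1.13479 + 306.7 = 211.7474, v = 739.8·(-0.13888)/1.13479 + 225.8 = 135.2602
M2: Pc = R·M2+t = (-0.29626, -0.31106, +1.07388); u = 466.8·(-0.29626)/1.07388 + 306.7 = 177.9190, v = 739.8·(-0.31106)/1.07388 + 225.8 = 11.5127
M3: Pc = R·M3+t = (-0.47297, -0.26772, +1.14121); u = 466.8·(-0.47297)/1.14121 + 306.7 = 113.2362, v = 739.8·(-0.26772)/1.14121 + 225.8 = 52.2479

c0=(148.45, 167.00) c1=(211.75, 135.26) c2=(177.92, 11.51) c3=(113.24, 52.25)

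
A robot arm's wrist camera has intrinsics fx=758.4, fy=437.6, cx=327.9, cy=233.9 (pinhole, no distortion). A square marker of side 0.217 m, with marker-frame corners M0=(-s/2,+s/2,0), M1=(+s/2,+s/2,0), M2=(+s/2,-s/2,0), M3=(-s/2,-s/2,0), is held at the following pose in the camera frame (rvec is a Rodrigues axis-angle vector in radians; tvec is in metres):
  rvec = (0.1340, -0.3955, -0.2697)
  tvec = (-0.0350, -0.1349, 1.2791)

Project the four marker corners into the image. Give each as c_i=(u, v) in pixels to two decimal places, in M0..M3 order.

Intrinsics K: fx=758.4, fy=437.6, cx=327.9, cy=233.9
Marker side s = 0.217 m; corners in marker frame (Z=0):
  M0 = (-0.1085, +0.1085, 0)
  M1 = (+0.1085, +0.1085, 0)
  M2 = (+0.1085, -0.1085, 0)
  M3 = (-0.1085, -0.1085, 0)
rvec = (0.1340, -0.3955, -0.2697), |rvec| = θ = 0.49711 rad = 28.482°
Rodrigues: sinθ=0.47688, 1−cosθ=0.12103; R = I + sinθ·[k]× + (1−cosθ)·[k]×²:
    [+0.88776 +0.23277 -0.39711]
    [-0.28469 +0.95558 -0.07631]
    [+0.36171 +0.18079 +0.91459]
t = (-0.0350, -0.1349, 1.2791) m
M0: Pc = R·M0+t = (-0.10607, -0.00033, +1.25947); u = 758.4·(-0.10607)/1.25947 + 327.9 = 264.0313, v = 437.6·(-0.00033)/1.25947 + 233.9 = 233.7849
M1: Pc = R·M1+t = (+0.08658, -0.06211, +1.33796); u = 758.4·(+0.08658)/1.33796 + 327.9 = 376.9751, v = 437.6·(-0.06211)/1.33796 + 233.9 = 213.5866
M2: Pc = R·M2+t = (+0.03607, -0.26947, +1.29873); u = 758.4·(+0.03607)/1.29873 + 327.9 = 348.9612, v = 437.6·(-0.26947)/1.29873 + 233.9 = 143.1039
M3: Pc = R·M3+t = (-0.15658, -0.20769, +1.22024); u = 758.4·(-0.15658)/1.22024 + 327.9 = 230.5841, v = 437.6·(-0.20769)/1.22024 + 233.9 = 159.4179

c0=(264.03, 233.78) c1=(376.98, 213.59) c2=(348.96, 143.10) c3=(230.58, 159.42)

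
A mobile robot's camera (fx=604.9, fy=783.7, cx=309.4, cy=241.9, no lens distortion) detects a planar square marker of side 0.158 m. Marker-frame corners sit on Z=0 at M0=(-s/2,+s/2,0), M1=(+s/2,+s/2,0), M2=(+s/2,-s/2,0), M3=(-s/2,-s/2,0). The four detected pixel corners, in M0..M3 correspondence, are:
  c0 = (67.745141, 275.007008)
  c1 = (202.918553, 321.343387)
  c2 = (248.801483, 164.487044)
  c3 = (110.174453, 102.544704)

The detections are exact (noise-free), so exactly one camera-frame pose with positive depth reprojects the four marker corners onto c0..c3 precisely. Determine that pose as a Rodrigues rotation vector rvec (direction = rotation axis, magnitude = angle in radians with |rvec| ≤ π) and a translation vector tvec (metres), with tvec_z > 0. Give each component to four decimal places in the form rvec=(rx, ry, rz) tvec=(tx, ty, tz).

rvec=(0.2841, -0.3058, 0.3463) tvec=(-0.1697, -0.0200, 0.6851)

Intrinsics K: fx=604.9, fy=783.7, cx=309.4, cy=241.9
Marker side s = 0.158 m; corners in marker frame (Z=0):
  M0 = (-0.0790, +0.0790, 0)
  M1 = (+0.0790, +0.0790, 0)
  M2 = (+0.0790, -0.0790, 0)
  M3 = (-0.0790, -0.0790, 0)
Detected image corners:
  c0 = (67.745141, 275.007008) px
  c1 = (202.918553, 321.343387) px
  c2 = (248.801483, 164.487044) px
  c3 = (110.174453, 102.544704) px
Planar DLT: solve 8×8 A·h = b for H (H[2,2]=1):
  H  [+944.07988 -229.63780 +159.52910]
  H  [+448.22537 +1109.13307 +218.98047]
  H  [+0.49488 +0.31928 +1.00000]
B = K⁻¹H; ‖b₁‖=1.459598, ‖b₂‖=1.459598; λ = 2/(‖b₁‖+‖b₂‖) = 0.685120, sign → tz>0 ⇒ λ=+0.685120
r₁ = λ·B[:,0] = (+0.89586,+0.28719,+0.33905); r₂ = λ·B[:,1] = (-0.37198,+0.90210,+0.21875)
r₃ = r₁×r₂ = (-0.24303,-0.32209,+0.91498); SVD([r₁ r₂ r₃]) → R = UVᵀ:
  R  [+0.89586 -0.37198 -0.24303]
  R  [+0.28719 +0.90210 -0.32209]
  R  [+0.33905 +0.21875 +0.91498]
t = (-0.16975, -0.02004, +0.68512) m
tr R = 2.712942; θ = arccos((tr R − 1)/2) = 0.542403 rad = 31.077°
axis k = ((R−Rᵀ)₃₂, (R−Rᵀ)₁₃, (R−Rᵀ)₂₁) / (2 sinθ) = (+0.523868, -0.563821, +0.638490)
rvec = θ·k = (+0.284147, -0.305818, +0.346319)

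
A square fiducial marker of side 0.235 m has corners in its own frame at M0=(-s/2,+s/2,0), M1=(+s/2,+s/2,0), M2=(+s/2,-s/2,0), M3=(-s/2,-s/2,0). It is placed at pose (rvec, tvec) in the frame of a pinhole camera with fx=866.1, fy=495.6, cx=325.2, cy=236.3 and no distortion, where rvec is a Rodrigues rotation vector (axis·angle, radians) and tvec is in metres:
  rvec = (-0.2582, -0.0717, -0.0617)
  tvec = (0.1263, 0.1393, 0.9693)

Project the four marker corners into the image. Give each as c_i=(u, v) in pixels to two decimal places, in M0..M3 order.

c0=(341.55, 374.14) c1=(554.78, 365.11) c2=(527.10, 246.05) c3=(326.15, 252.32)

Intrinsics K: fx=866.1, fy=495.6, cx=325.2, cy=236.3
Marker side s = 0.235 m; corners in marker frame (Z=0):
  M0 = (-0.1175, +0.1175, 0)
  M1 = (+0.1175, +0.1175, 0)
  M2 = (+0.1175, -0.1175, 0)
  M3 = (-0.1175, -0.1175, 0)
rvec = (-0.2582, -0.0717, -0.0617), |rvec| = θ = 0.27498 rad = 15.755°
Rodrigues: sinθ=0.27153, 1−cosθ=0.03757; R = I + sinθ·[k]× + (1−cosθ)·[k]×²:
    [+0.99555 +0.07012 -0.06288]
    [-0.05173 +0.96498 +0.25716]
    [+0.07872 -0.25276 +0.96432]
t = (0.1263, 0.1393, 0.9693) m
M0: Pc = R·M0+t = (+0.01756, +0.25876, +0.93035); u = 866.1·(+0.01756)/0.93035 + 325.2 = 341.5491, v = 495.6·(+0.25876)/0.93035 + 236.3 = 374.1438
M1: Pc = R·M1+t = (+0.25152, +0.24661, +0.94885); u = 866.1·(+0.25152)/0.94885 + 325.2 = 554.7822, v = 495.6·(+0.24661)/0.94885 + 236.3 = 365.1073
M2: Pc = R·M2+t = (+0.23504, +0.01984, +1.00825); u = 866.1·(+0.23504)/1.00825 + 325.2 = 527.1011, v = 495.6·(+0.01984)/1.00825 + 236.3 = 246.0505
M3: Pc = R·M3+t = (+0.00108, +0.03199, +0.98975); u = 866.1·(+0.00108)/0.98975 + 325.2 = 326.1476, v = 495.6·(+0.03199)/0.98975 + 236.3 = 252.3196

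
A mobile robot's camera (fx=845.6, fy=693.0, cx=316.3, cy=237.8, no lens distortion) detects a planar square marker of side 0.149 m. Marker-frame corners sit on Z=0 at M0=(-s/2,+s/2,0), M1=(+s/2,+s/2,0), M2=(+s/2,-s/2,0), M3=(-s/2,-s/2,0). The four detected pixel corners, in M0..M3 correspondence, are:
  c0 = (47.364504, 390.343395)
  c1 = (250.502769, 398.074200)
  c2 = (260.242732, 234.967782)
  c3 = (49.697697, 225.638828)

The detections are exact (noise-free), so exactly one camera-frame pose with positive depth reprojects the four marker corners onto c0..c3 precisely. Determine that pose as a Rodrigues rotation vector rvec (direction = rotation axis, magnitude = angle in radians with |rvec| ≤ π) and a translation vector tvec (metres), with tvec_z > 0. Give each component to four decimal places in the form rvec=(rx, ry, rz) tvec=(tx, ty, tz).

Intrinsics K: fx=845.6, fy=693.0, cx=316.3, cy=237.8
Marker side s = 0.149 m; corners in marker frame (Z=0):
  M0 = (-0.0745, +0.0745, 0)
  M1 = (+0.0745, +0.0745, 0)
  M2 = (+0.0745, -0.0745, 0)
  M3 = (-0.0745, -0.0745, 0)
Detected image corners:
  c0 = (47.364504, 390.343395) px
  c1 = (250.502769, 398.074200) px
  c2 = (260.242732, 234.967782) px
  c3 = (49.697697, 225.638828) px
Planar DLT: solve 8×8 A·h = b for H (H[2,2]=1):
  H  [+1395.78206 -3.85911 +152.30475]
  H  [+73.65418 +1175.54130 +313.74958]
  H  [+0.05285 +0.24187 +1.00000]
B = K⁻¹H; ‖b₁‖=1.634107, ‖b₂‖=1.634107; λ = 2/(‖b₁‖+‖b₂‖) = 0.611955, sign → tz>0 ⇒ λ=+0.611955
r₁ = λ·B[:,0] = (+0.99802,+0.05394,+0.03234); r₂ = λ·B[:,1] = (-0.05816,+0.98727,+0.14801)
r₃ = r₁×r₂ = (-0.02395,-0.14960,+0.98846); SVD([r₁ r₂ r₃]) → R = UVᵀ:
  R  [+0.99802 -0.05816 -0.02395]
  R  [+0.05394 +0.98727 -0.14960]
  R  [+0.03234 +0.14801 +0.98846]
t = (-0.11868, +0.06707, +0.61196) m
tr R = 2.973750; θ = arccos((tr R − 1)/2) = 0.162196 rad = 9.293°
axis k = ((R−Rᵀ)₃₂, (R−Rᵀ)₁₃, (R−Rᵀ)₂₁) / (2 sinθ) = (+0.921494, -0.174288, +0.347091)
rvec = θ·k = (+0.149462, -0.028269, +0.056297)

rvec=(0.1495, -0.0283, 0.0563) tvec=(-0.1187, 0.0671, 0.6120)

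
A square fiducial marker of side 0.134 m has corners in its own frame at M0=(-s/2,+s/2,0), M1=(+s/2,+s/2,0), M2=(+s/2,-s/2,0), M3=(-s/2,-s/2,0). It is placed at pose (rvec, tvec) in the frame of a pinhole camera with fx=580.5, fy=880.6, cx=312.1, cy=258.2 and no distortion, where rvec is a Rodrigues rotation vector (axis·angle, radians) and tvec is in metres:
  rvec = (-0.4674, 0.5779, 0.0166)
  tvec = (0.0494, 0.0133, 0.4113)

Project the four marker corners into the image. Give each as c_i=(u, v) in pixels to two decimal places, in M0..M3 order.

Intrinsics K: fx=580.5, fy=880.6, cx=312.1, cy=258.2
Marker side s = 0.134 m; corners in marker frame (Z=0):
  M0 = (-0.0670, +0.0670, 0)
  M1 = (+0.0670, +0.0670, 0)
  M2 = (+0.0670, -0.0670, 0)
  M3 = (-0.0670, -0.0670, 0)
rvec = (-0.4674, 0.5779, 0.0166), |rvec| = θ = 0.74344 rad = 42.596°
Rodrigues: sinθ=0.67683, 1−cosθ=0.26386; R = I + sinθ·[k]× + (1−cosθ)·[k]×²:
    [+0.84044 -0.14406 +0.52241]
    [-0.11384 +0.89558 +0.43010]
    [-0.52982 -0.42094 +0.73627]
t = (0.0494, 0.0133, 0.4113) m
M0: Pc = R·M0+t = (-0.01656, +0.08093, +0.41860); u = 580.5·(-0.01656)/0.41860 + 312.1 = 289.1332, v = 880.6·(+0.08093)/0.41860 + 258.2 = 428.4540
M1: Pc = R·M1+t = (+0.09606, +0.06568, +0.34760); u = 580.5·(+0.09606)/0.34760 + 312.1 = 472.5179, v = 880.6·(+0.06568)/0.34760 + 258.2 = 424.5837
M2: Pc = R·M2+t = (+0.11536, -0.05433, +0.40400); u = 580.5·(+0.11536)/0.40400 + 312.1 = 477.8584, v = 880.6·(-0.05433)/0.40400 + 258.2 = 139.7768
M3: Pc = R·M3+t = (+0.00274, -0.03908, +0.47500); u = 580.5·(+0.00274)/0.47500 + 312.1 = 315.4521, v = 880.6·(-0.03908)/0.47500 + 258.2 = 185.7562

c0=(289.13, 428.45) c1=(472.52, 424.58) c2=(477.86, 139.78) c3=(315.45, 185.76)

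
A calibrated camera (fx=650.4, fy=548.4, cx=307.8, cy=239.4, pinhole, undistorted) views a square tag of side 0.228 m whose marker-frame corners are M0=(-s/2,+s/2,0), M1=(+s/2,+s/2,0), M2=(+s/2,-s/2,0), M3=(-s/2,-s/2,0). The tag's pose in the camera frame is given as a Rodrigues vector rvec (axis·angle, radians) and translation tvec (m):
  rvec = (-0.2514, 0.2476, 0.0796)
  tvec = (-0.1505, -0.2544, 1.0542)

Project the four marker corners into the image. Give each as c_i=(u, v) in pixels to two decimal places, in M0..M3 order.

Intrinsics K: fx=650.4, fy=548.4, cx=307.8, cy=239.4
Marker side s = 0.228 m; corners in marker frame (Z=0):
  M0 = (-0.1140, +0.1140, 0)
  M1 = (+0.1140, +0.1140, 0)
  M2 = (+0.1140, -0.1140, 0)
  M3 = (-0.1140, -0.1140, 0)
rvec = (-0.2514, 0.2476, 0.0796), |rvec| = θ = 0.36172 rad = 20.725°
Rodrigues: sinθ=0.35389, 1−cosθ=0.06471; R = I + sinθ·[k]× + (1−cosθ)·[k]×²:
    [+0.96655 -0.10866 +0.23234]
    [+0.04709 +0.96561 +0.25570]
    [-0.25213 -0.23621 +0.93842]
t = (-0.1505, -0.2544, 1.0542) m
M0: Pc = R·M0+t = (-0.27307, -0.14969, +1.05602); u = 650.4·(-0.27307)/1.05602 + 307.8 = 139.6140, v = 548.4·(-0.14969)/1.05602 + 239.4 = 161.6650
M1: Pc = R·M1+t = (-0.05270, -0.13895, +0.99853); u = 650.4·(-0.05270)/0.99853 + 307.8 = 273.4727, v = 548.4·(-0.13895)/0.99853 + 239.4 = 163.0863
M2: Pc = R·M2+t = (-0.02793, -0.35911, +1.05238); u = 650.4·(-0.02793)/1.05238 + 307.8 = 290.5408, v = 548.4·(-0.35911)/1.05238 + 239.4 = 52.2663
M3: Pc = R·M3+t = (-0.24830, -0.36985, +1.10987); u = 650.4·(-0.24830)/1.10987 + 307.8 = 162.2933, v = 548.4·(-0.36985)/1.10987 + 239.4 = 56.6540

c0=(139.61, 161.66) c1=(273.47, 163.09) c2=(290.54, 52.27) c3=(162.29, 56.65)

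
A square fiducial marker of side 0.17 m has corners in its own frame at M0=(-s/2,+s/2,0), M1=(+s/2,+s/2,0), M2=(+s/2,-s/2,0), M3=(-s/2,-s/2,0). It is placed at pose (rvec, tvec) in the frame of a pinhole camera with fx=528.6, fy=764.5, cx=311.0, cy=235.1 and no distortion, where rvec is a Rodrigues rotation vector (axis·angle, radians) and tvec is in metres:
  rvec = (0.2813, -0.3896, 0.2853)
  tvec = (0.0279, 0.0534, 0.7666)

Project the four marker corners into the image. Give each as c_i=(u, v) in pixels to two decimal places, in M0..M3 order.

Intrinsics K: fx=528.6, fy=764.5, cx=311.0, cy=235.1
Marker side s = 0.17 m; corners in marker frame (Z=0):
  M0 = (-0.0850, +0.0850, 0)
  M1 = (+0.0850, +0.0850, 0)
  M2 = (+0.0850, -0.0850, 0)
  M3 = (-0.0850, -0.0850, 0)
rvec = (0.2813, -0.3896, 0.2853), |rvec| = θ = 0.55885 rad = 32.020°
Rodrigues: sinθ=0.53021, 1−cosθ=0.15213; R = I + sinθ·[k]× + (1−cosθ)·[k]×²:
    [+0.88641 -0.32407 -0.33054]
    [+0.21729 +0.92180 -0.32103]
    [+0.40873 +0.21274 +0.88751]
t = (0.0279, 0.0534, 0.7666) m
M0: Pc = R·M0+t = (-0.07499, +0.11328, +0.74994); u = 528.6·(-0.07499)/0.74994 + 311.0 = 258.1425, v = 764.5·(+0.11328)/0.74994 + 235.1 = 350.5826
M1: Pc = R·M1+t = (+0.07570, +0.15022, +0.81942); u = 528.6·(+0.07570)/0.81942 + 311.0 = 359.8326, v = 764.5·(+0.15022)/0.81942 + 235.1 = 375.2541
M2: Pc = R·M2+t = (+0.13079, -0.00648, +0.78326); u = 528.6·(+0.13079)/0.78326 + 311.0 = 399.2669, v = 764.5·(-0.00648)/0.78326 + 235.1 = 228.7719
M3: Pc = R·M3+t = (-0.01990, -0.04342, +0.71378); u = 528.6·(-0.01990)/0.71378 + 311.0 = 296.2631, v = 764.5·(-0.04342)/0.71378 + 235.1 = 188.5907

c0=(258.14, 350.58) c1=(359.83, 375.25) c2=(399.27, 228.77) c3=(296.26, 188.59)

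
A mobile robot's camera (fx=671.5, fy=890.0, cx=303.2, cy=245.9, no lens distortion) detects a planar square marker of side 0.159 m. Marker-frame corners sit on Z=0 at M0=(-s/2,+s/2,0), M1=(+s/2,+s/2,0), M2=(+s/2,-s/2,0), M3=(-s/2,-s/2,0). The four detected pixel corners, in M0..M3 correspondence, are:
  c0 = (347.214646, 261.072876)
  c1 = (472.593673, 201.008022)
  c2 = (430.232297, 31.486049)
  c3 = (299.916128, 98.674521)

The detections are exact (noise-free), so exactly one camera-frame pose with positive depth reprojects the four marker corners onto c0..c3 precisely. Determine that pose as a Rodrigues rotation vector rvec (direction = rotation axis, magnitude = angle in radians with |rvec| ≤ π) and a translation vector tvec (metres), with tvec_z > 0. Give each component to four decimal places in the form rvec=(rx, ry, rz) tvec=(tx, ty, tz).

Intrinsics K: fx=671.5, fy=890.0, cx=303.2, cy=245.9
Marker side s = 0.159 m; corners in marker frame (Z=0):
  M0 = (-0.0795, +0.0795, 0)
  M1 = (+0.0795, +0.0795, 0)
  M2 = (+0.0795, -0.0795, 0)
  M3 = (-0.0795, -0.0795, 0)
Detected image corners:
  c0 = (347.214646, 261.072876) px
  c1 = (472.593673, 201.008022) px
  c2 = (430.232297, 31.486049) px
  c3 = (299.916128, 98.674521) px
Planar DLT: solve 8×8 A·h = b for H (H[2,2]=1):
  H  [+743.30076 +397.43495 +387.22718]
  H  [-422.71865 +1087.55074 +150.41747]
  H  [-0.15589 +0.29754 +1.00000]
B = K⁻¹H; ‖b₁‖=1.263685, ‖b₂‖=1.263685; λ = 2/(‖b₁‖+‖b₂‖) = 0.791336, sign → tz>0 ⇒ λ=+0.791336
r₁ = λ·B[:,0] = (+0.93165,-0.34177,-0.12336); r₂ = λ·B[:,1] = (+0.36205,+0.90193,+0.23545)
r₃ = r₁×r₂ = (+0.03079,-0.26402,+0.96402); SVD([r₁ r₂ r₃]) → R = UVᵀ:
  R  [+0.93165 +0.36205 +0.03079]
  R  [-0.34177 +0.90193 -0.26402]
  R  [-0.12336 +0.23545 +0.96402]
t = (+0.09902, -0.08490, +0.79134) m
tr R = 2.797609; θ = arccos((tr R − 1)/2) = 0.453762 rad = 25.999°
axis k = ((R−Rᵀ)₃₂, (R−Rᵀ)₁₃, (R−Rᵀ)₂₁) / (2 sinθ) = (+0.569723, +0.175830, -0.802807)
rvec = θ·k = (+0.258519, +0.079785, -0.364284)

rvec=(0.2585, 0.0798, -0.3643) tvec=(0.0990, -0.0849, 0.7913)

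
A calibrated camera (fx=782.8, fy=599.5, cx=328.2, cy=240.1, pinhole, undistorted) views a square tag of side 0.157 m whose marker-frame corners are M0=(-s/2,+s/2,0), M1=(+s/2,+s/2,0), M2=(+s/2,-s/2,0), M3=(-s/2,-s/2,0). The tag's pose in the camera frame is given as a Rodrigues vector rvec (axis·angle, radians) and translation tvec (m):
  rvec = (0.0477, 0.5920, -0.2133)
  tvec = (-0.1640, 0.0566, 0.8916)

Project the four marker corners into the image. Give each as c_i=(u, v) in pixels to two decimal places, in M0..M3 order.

c0=(151.60, 335.00) c1=(250.70, 324.17) c2=(220.09, 215.62) c3=(124.13, 236.58)

Intrinsics K: fx=782.8, fy=599.5, cx=328.2, cy=240.1
Marker side s = 0.157 m; corners in marker frame (Z=0):
  M0 = (-0.0785, +0.0785, 0)
  M1 = (+0.0785, +0.0785, 0)
  M2 = (+0.0785, -0.0785, 0)
  M3 = (-0.0785, -0.0785, 0)
rvec = (0.0477, 0.5920, -0.2133), |rvec| = θ = 0.63106 rad = 36.157°
Rodrigues: sinθ=0.59000, 1−cosθ=0.19260; R = I + sinθ·[k]× + (1−cosθ)·[k]×²:
    [+0.80850 +0.21308 +0.54856]
    [-0.18577 +0.97690 -0.10567]
    [-0.55840 -0.01647 +0.82941]
t = (-0.1640, 0.0566, 0.8916) m
M0: Pc = R·M0+t = (-0.21074, +0.14787, +0.93414); u = 782.8·(-0.21074)/0.93414 + 328.2 = 151.6016, v = 599.5·(+0.14787)/0.93414 + 240.1 = 334.9972
M1: Pc = R·M1+t = (-0.08381, +0.11870, +0.84647); u = 782.8·(-0.08381)/0.84647 + 328.2 = 250.6981, v = 599.5·(+0.11870)/0.84647 + 240.1 = 324.1700
M2: Pc = R·M2+t = (-0.11726, -0.03467, +0.84906); u = 782.8·(-0.11726)/0.84906 + 328.2 = 220.0914, v = 599.5·(-0.03467)/0.84906 + 240.1 = 215.6211
M3: Pc = R·M3+t = (-0.24419, -0.00550, +0.93673); u = 782.8·(-0.24419)/0.93673 + 328.2 = 124.1330, v = 599.5·(-0.00550)/0.93673 + 240.1 = 236.5776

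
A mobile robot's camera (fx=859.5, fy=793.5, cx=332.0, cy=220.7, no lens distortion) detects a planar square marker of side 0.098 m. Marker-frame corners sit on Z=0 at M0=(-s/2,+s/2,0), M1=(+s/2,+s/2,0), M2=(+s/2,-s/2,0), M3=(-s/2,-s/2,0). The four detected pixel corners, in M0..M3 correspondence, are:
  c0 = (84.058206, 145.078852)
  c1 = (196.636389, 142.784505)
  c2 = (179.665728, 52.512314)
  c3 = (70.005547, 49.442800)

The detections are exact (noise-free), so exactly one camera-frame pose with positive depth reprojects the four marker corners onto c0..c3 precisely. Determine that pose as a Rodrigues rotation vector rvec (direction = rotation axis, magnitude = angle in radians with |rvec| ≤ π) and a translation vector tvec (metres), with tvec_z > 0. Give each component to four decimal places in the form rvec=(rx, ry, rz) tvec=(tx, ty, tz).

Intrinsics K: fx=859.5, fy=793.5, cx=332.0, cy=220.7
Marker side s = 0.098 m; corners in marker frame (Z=0):
  M0 = (-0.0490, +0.0490, 0)
  M1 = (+0.0490, +0.0490, 0)
  M2 = (+0.0490, -0.0490, 0)
  M3 = (-0.0490, -0.0490, 0)
Detected image corners:
  c0 = (84.058206, 145.078852) px
  c1 = (196.636389, 142.784505) px
  c2 = (179.665728, 52.512314) px
  c3 = (70.005547, 49.442800) px
Planar DLT: solve 8×8 A·h = b for H (H[2,2]=1):
  H  [+1211.87987 +112.25804 +134.06531]
  H  [+61.95038 +913.57565 +96.66232]
  H  [+0.59028 -0.35036 +1.00000]
B = K⁻¹H; ‖b₁‖=1.323974, ‖b₂‖=1.323974; λ = 2/(‖b₁‖+‖b₂‖) = 0.755302, sign → tz>0 ⇒ λ=+0.755302
r₁ = λ·B[:,0] = (+0.89275,-0.06504,+0.44584); r₂ = λ·B[:,1] = (+0.20087,+0.94320,-0.26463)
r₃ = r₁×r₂ = (-0.40331,+0.32580,+0.85510); SVD([r₁ r₂ r₃]) → R = UVᵀ:
  R  [+0.89275 +0.20087 -0.40331]
  R  [-0.06504 +0.94320 +0.32580]
  R  [+0.44584 -0.26463 +0.85510]
t = (-0.17394, -0.11807, +0.75530) m
tr R = 2.691047; θ = arccos((tr R − 1)/2) = 0.563251 rad = 32.272°
axis k = ((R−Rᵀ)₃₂, (R−Rᵀ)₁₃, (R−Rᵀ)₂₁) / (2 sinθ) = (-0.552900, -0.795173, -0.249001)
rvec = θ·k = (-0.311421, -0.447882, -0.140250)

rvec=(-0.3114, -0.4479, -0.1403) tvec=(-0.1739, -0.1181, 0.7553)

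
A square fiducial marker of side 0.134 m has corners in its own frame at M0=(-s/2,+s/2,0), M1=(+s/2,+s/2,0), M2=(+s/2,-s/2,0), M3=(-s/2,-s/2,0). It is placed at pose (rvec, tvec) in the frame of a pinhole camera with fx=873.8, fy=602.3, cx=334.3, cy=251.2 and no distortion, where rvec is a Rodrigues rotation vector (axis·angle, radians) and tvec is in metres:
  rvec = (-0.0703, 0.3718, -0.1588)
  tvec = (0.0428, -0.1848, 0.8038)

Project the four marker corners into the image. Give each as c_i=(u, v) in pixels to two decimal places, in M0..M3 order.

c0=(324.38, 172.28) c1=(462.96, 149.96) c2=(439.76, 50.55) c3=(304.68, 78.20)

Intrinsics K: fx=873.8, fy=602.3, cx=334.3, cy=251.2
Marker side s = 0.134 m; corners in marker frame (Z=0):
  M0 = (-0.0670, +0.0670, 0)
  M1 = (+0.0670, +0.0670, 0)
  M2 = (+0.0670, -0.0670, 0)
  M3 = (-0.0670, -0.0670, 0)
rvec = (-0.0703, 0.3718, -0.1588), |rvec| = θ = 0.41036 rad = 23.512°
Rodrigues: sinθ=0.39894, 1−cosθ=0.08302; R = I + sinθ·[k]× + (1−cosθ)·[k]×²:
    [+0.91941 +0.14149 +0.36696]
    [-0.16727 +0.98513 +0.03923]
    [-0.35595 -0.09745 +0.92941]
t = (0.0428, -0.1848, 0.8038) m
M0: Pc = R·M0+t = (-0.00932, -0.10759, +0.82112); u = 873.8·(-0.00932)/0.82112 + 334.3 = 324.3814, v = 602.3·(-0.10759)/0.82112 + 251.2 = 172.2820
M1: Pc = R·M1+t = (+0.11388, -0.13000, +0.77342); u = 873.8·(+0.11388)/0.77342 + 334.3 = 462.9608, v = 602.3·(-0.13000)/0.77342 + 251.2 = 149.9605
M2: Pc = R·M2+t = (+0.09492, -0.26201, +0.78648); u = 873.8·(+0.09492)/0.78648 + 334.3 = 439.7592, v = 602.3·(-0.26201)/0.78648 + 251.2 = 50.5479
M3: Pc = R·M3+t = (-0.02828, -0.23960, +0.83418); u = 873.8·(-0.02828)/0.83418 + 334.3 = 304.6759, v = 602.3·(-0.23960)/0.83418 + 251.2 = 78.2043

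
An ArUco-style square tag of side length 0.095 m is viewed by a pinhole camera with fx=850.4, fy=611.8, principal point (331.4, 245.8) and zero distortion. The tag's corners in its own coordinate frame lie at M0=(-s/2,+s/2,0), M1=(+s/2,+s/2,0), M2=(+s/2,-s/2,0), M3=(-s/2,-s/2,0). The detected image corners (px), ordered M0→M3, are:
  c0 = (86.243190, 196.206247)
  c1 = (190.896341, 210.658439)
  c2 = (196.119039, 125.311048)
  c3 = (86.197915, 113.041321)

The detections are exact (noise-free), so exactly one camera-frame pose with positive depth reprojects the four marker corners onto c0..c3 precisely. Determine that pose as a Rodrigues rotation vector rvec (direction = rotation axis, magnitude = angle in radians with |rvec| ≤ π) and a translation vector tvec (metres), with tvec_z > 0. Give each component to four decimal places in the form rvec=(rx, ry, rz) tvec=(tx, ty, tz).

rvec=(0.3357, 0.2732, 0.1491) tvec=(-0.1532, -0.0925, 0.6770)

Intrinsics K: fx=850.4, fy=611.8, cx=331.4, cy=245.8
Marker side s = 0.095 m; corners in marker frame (Z=0):
  M0 = (-0.0475, +0.0475, 0)
  M1 = (+0.0475, +0.0475, 0)
  M2 = (+0.0475, -0.0475, 0)
  M3 = (-0.0475, -0.0475, 0)
Detected image corners:
  c0 = (86.243190, 196.206247) px
  c1 = (190.896341, 210.658439) px
  c2 = (196.119039, 125.311048) px
  c3 = (86.197915, 113.041321) px
Planar DLT: solve 8×8 A·h = b for H (H[2,2]=1):
  H  [+1079.25903 +44.31352 +138.93271]
  H  [+83.93510 +968.71082 +162.20938]
  H  [-0.35327 +0.50834 +1.00000]
B = K⁻¹H; ‖b₁‖=1.477079, ‖b₂‖=1.477079; λ = 2/(‖b₁‖+‖b₂‖) = 0.677012, sign → tz>0 ⇒ λ=+0.677012
r₁ = λ·B[:,0] = (+0.95241,+0.18897,-0.23917); r₂ = λ·B[:,1] = (-0.09884,+0.93370,+0.34415)
r₃ = r₁×r₂ = (+0.28834,-0.30413,+0.90794); SVD([r₁ r₂ r₃]) → R = UVᵀ:
  R  [+0.95241 -0.09884 +0.28834]
  R  [+0.18897 +0.93370 -0.30413]
  R  [-0.23917 +0.34415 +0.90794]
t = (-0.15323, -0.09250, +0.67701) m
tr R = 2.794053; θ = arccos((tr R − 1)/2) = 0.457801 rad = 26.230°
axis k = ((R−Rᵀ)₃₂, (R−Rᵀ)₁₃, (R−Rᵀ)₂₁) / (2 sinθ) = (+0.733390, +0.596766, +0.325591)
rvec = θ·k = (+0.335746, +0.273200, +0.149056)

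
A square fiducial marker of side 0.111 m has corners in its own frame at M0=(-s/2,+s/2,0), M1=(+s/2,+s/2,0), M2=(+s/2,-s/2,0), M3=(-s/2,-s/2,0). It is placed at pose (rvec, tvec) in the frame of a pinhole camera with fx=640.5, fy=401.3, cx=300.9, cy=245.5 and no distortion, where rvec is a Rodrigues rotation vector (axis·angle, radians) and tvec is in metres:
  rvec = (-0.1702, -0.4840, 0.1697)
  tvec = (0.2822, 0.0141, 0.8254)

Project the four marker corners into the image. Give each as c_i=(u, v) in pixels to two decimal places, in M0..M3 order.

c0=(485.16, 274.39) c1=(548.13, 283.40) c2=(551.71, 232.16) c3=(490.69, 220.27)

Intrinsics K: fx=640.5, fy=401.3, cx=300.9, cy=245.5
Marker side s = 0.111 m; corners in marker frame (Z=0):
  M0 = (-0.0555, +0.0555, 0)
  M1 = (+0.0555, +0.0555, 0)
  M2 = (+0.0555, -0.0555, 0)
  M3 = (-0.0555, -0.0555, 0)
rvec = (-0.1702, -0.4840, 0.1697), |rvec| = θ = 0.54039 rad = 30.962°
Rodrigues: sinθ=0.51447, 1−cosθ=0.14249; R = I + sinθ·[k]× + (1−cosθ)·[k]×²:
    [+0.87164 -0.12136 -0.47488]
    [+0.20176 +0.97181 +0.12196]
    [+0.44669 -0.20211 +0.87156]
t = (0.2822, 0.0141, 0.8254) m
M0: Pc = R·M0+t = (+0.22709, +0.05684, +0.78939); u = 640.5·(+0.22709)/0.78939 + 300.9 = 485.1558, v = 401.3·(+0.05684)/0.78939 + 245.5 = 274.3946
M1: Pc = R·M1+t = (+0.32384, +0.07923, +0.83897); u = 640.5·(+0.32384)/0.83897 + 300.9 = 548.1303, v = 401.3·(+0.07923)/0.83897 + 245.5 = 283.3990
M2: Pc = R·M2+t = (+0.33731, -0.02864, +0.86141); u = 640.5·(+0.33731)/0.86141 + 300.9 = 551.7081, v = 401.3·(-0.02864)/0.86141 + 245.5 = 232.1585
M3: Pc = R·M3+t = (+0.24056, -0.05103, +0.81183); u = 640.5·(+0.24056)/0.81183 + 300.9 = 490.6924, v = 401.3·(-0.05103)/0.81183 + 245.5 = 220.2734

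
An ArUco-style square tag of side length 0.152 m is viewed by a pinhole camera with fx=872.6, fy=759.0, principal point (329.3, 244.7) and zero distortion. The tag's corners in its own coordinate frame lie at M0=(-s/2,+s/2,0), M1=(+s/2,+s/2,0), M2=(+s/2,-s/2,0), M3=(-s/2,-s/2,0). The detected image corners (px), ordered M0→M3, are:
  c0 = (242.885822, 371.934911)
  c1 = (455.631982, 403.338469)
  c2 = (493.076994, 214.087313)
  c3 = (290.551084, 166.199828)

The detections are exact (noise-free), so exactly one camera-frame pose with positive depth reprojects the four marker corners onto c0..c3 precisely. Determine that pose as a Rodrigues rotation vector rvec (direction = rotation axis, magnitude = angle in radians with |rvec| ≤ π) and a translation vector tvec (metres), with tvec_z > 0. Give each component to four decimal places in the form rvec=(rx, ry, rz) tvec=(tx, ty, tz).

Intrinsics K: fx=872.6, fy=759.0, cx=329.3, cy=244.7
Marker side s = 0.152 m; corners in marker frame (Z=0):
  M0 = (-0.0760, +0.0760, 0)
  M1 = (+0.0760, +0.0760, 0)
  M2 = (+0.0760, -0.0760, 0)
  M3 = (-0.0760, -0.0760, 0)
Detected image corners:
  c0 = (242.885822, 371.934911) px
  c1 = (455.631982, 403.338469) px
  c2 = (493.076994, 214.087313) px
  c3 = (290.551084, 166.199828) px
Planar DLT: solve 8×8 A·h = b for H (H[2,2]=1):
  H  [+1584.07108 -353.65656 +375.51870]
  H  [+432.06559 +1238.23947 +288.25577]
  H  [+0.58986 -0.20294 +1.00000]
B = K⁻¹H; ‖b₁‖=1.740254, ‖b₂‖=1.740254; λ = 2/(‖b₁‖+‖b₂‖) = 0.574629, sign → tz>0 ⇒ λ=+0.574629
r₁ = λ·B[:,0] = (+0.91524,+0.21783,+0.33895); r₂ = λ·B[:,1] = (-0.18888,+0.97505,-0.11661)
r₃ = r₁×r₂ = (-0.35589,+0.04271,+0.93355); SVD([r₁ r₂ r₃]) → R = UVᵀ:
  R  [+0.91524 -0.18888 -0.35589]
  R  [+0.21783 +0.97505 +0.04271]
  R  [+0.33895 -0.11661 +0.93355]
t = (+0.03044, +0.03298, +0.57463) m
tr R = 2.823839; θ = arccos((tr R − 1)/2) = 0.422858 rad = 24.228°
axis k = ((R−Rᵀ)₃₂, (R−Rᵀ)₁₃, (R−Rᵀ)₂₁) / (2 sinθ) = (-0.194119, -0.846608, +0.495554)
rvec = θ·k = (-0.082085, -0.357995, +0.209549)

rvec=(-0.0821, -0.3580, 0.2095) tvec=(0.0304, 0.0330, 0.5746)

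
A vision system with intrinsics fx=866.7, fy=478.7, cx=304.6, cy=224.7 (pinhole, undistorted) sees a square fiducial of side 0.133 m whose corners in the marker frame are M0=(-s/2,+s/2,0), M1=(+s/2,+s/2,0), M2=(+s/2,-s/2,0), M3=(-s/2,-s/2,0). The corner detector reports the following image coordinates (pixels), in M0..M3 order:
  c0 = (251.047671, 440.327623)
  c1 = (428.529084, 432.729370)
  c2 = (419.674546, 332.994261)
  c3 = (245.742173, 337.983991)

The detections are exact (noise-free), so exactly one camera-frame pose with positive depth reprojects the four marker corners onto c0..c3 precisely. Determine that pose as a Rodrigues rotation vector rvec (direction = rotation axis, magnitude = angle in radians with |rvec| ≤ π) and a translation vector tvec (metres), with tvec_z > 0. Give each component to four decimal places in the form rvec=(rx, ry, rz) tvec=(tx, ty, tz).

Intrinsics K: fx=866.7, fy=478.7, cx=304.6, cy=224.7
Marker side s = 0.133 m; corners in marker frame (Z=0):
  M0 = (-0.0665, +0.0665, 0)
  M1 = (+0.0665, +0.0665, 0)
  M2 = (+0.0665, -0.0665, 0)
  M3 = (-0.0665, -0.0665, 0)
Detected image corners:
  c0 = (251.047671, 440.327623) px
  c1 = (428.529084, 432.729370) px
  c2 = (419.674546, 332.994261) px
  c3 = (245.742173, 337.983991) px
Planar DLT: solve 8×8 A·h = b for H (H[2,2]=1):
  H  [+1382.89650 -0.16479 +337.28695]
  H  [+23.87935 +698.08656 +385.43512]
  H  [+0.18419 -0.15929 +1.00000]
B = K⁻¹H; ‖b₁‖=1.542330, ‖b₂‖=1.542330; λ = 2/(‖b₁‖+‖b₂‖) = 0.648370, sign → tz>0 ⇒ λ=+0.648370
r₁ = λ·B[:,0] = (+0.99256,-0.02371,+0.11942); r₂ = λ·B[:,1] = (+0.03617,+0.99399,-0.10328)
r₃ = r₁×r₂ = (-0.11626,+0.10683,+0.98746); SVD([r₁ r₂ r₃]) → R = UVᵀ:
  R  [+0.99256 +0.03617 -0.11626]
  R  [-0.02371 +0.99399 +0.10683]
  R  [+0.11942 -0.10328 +0.98746]
t = (+0.02445, +0.21771, +0.64837) m
tr R = 2.974012; θ = arccos((tr R − 1)/2) = 0.161384 rad = 9.247°
axis k = ((R−Rᵀ)₃₂, (R−Rᵀ)₁₃, (R−Rᵀ)₂₁) / (2 sinθ) = (-0.653800, -0.733361, -0.186352)
rvec = θ·k = (-0.105513, -0.118353, -0.030074)

rvec=(-0.1055, -0.1184, -0.0301) tvec=(0.0245, 0.2177, 0.6484)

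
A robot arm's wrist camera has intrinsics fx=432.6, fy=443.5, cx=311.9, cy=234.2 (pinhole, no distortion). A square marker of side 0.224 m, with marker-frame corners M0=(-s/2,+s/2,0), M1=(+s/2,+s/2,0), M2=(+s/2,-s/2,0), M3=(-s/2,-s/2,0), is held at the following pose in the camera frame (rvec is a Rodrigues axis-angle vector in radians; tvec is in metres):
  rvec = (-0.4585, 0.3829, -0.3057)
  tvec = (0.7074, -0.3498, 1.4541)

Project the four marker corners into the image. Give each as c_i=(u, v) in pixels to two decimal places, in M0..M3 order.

c0=(502.35, 168.26) c1=(573.96, 138.44) c2=(541.77, 87.97) c3=(476.52, 117.80)

Intrinsics K: fx=432.6, fy=443.5, cx=311.9, cy=234.2
Marker side s = 0.224 m; corners in marker frame (Z=0):
  M0 = (-0.1120, +0.1120, 0)
  M1 = (+0.1120, +0.1120, 0)
  M2 = (+0.1120, -0.1120, 0)
  M3 = (-0.1120, -0.1120, 0)
rvec = (-0.4585, 0.3829, -0.3057), |rvec| = θ = 0.67103 rad = 38.447°
Rodrigues: sinθ=0.62180, 1−cosθ=0.21682; R = I + sinθ·[k]× + (1−cosθ)·[k]×²:
    [+0.88440 +0.19873 +0.42230]
    [-0.36780 +0.85378 +0.36849]
    [-0.28731 -0.48122 +0.82818]
t = (0.7074, -0.3498, 1.4541) m
M0: Pc = R·M0+t = (+0.63060, -0.21298, +1.43238); u = 432.6·(+0.63060)/1.43238 + 311.9 = 502.3517, v = 443.5·(-0.21298)/1.43238 + 234.2 = 168.2553
M1: Pc = R·M1+t = (+0.82871, -0.29537, +1.36802); u = 432.6·(+0.82871)/1.36802 + 311.9 = 573.9572, v = 443.5·(-0.29537)/1.36802 + 234.2 = 138.4436
M2: Pc = R·M2+t = (+0.78420, -0.48662, +1.47582); u = 432.6·(+0.78420)/1.47582 + 311.9 = 541.7677, v = 443.5·(-0.48662)/1.47582 + 234.2 = 87.9661
M3: Pc = R·M3+t = (+0.58609, -0.40423, +1.54018); u = 432.6·(+0.58609)/1.54018 + 311.9 = 476.5188, v = 443.5·(-0.40423)/1.54018 + 234.2 = 117.8006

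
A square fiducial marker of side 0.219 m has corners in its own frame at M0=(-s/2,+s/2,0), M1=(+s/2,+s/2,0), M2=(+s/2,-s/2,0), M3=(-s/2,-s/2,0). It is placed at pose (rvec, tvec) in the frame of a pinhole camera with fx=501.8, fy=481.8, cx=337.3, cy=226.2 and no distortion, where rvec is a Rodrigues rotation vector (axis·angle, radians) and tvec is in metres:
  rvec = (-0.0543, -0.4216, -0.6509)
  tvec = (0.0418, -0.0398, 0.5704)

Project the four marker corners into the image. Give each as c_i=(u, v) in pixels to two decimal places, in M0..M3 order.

c0=(364.55, 325.66) c1=(486.76, 214.12) c2=(382.50, 74.72) c3=(238.59, 166.69)

Intrinsics K: fx=501.8, fy=481.8, cx=337.3, cy=226.2
Marker side s = 0.219 m; corners in marker frame (Z=0):
  M0 = (-0.1095, +0.1095, 0)
  M1 = (+0.1095, +0.1095, 0)
  M2 = (+0.1095, -0.1095, 0)
  M3 = (-0.1095, -0.1095, 0)
rvec = (-0.0543, -0.4216, -0.6509), |rvec| = θ = 0.77741 rad = 44.542°
Rodrigues: sinθ=0.70144, 1−cosθ=0.28727; R = I + sinθ·[k]× + (1−cosθ)·[k]×²:
    [+0.71413 +0.59817 -0.36360]
    [-0.57641 +0.79722 +0.17943]
    [+0.39720 +0.08144 +0.91411]
t = (0.0418, -0.0398, 0.5704) m
M0: Pc = R·M0+t = (+0.02910, +0.11061, +0.53582); u = 501.8·(+0.02910)/0.53582 + 337.3 = 364.5540, v = 481.8·(+0.11061)/0.53582 + 226.2 = 325.6596
M1: Pc = R·M1+t = (+0.18550, -0.01562, +0.62281); u = 501.8·(+0.18550)/0.62281 + 337.3 = 486.7556, v = 481.8·(-0.01562)/0.62281 + 226.2 = 214.1157
M2: Pc = R·M2+t = (+0.05450, -0.19021, +0.60498); u = 501.8·(+0.05450)/0.60498 + 337.3 = 382.5037, v = 481.8·(-0.19021)/0.60498 + 226.2 = 74.7157
M3: Pc = R·M3+t = (-0.10190, -0.06398, +0.51799); u = 501.8·(-0.10190)/0.51799 + 337.3 = 238.5872, v = 481.8·(-0.06398)/0.51799 + 226.2 = 166.6910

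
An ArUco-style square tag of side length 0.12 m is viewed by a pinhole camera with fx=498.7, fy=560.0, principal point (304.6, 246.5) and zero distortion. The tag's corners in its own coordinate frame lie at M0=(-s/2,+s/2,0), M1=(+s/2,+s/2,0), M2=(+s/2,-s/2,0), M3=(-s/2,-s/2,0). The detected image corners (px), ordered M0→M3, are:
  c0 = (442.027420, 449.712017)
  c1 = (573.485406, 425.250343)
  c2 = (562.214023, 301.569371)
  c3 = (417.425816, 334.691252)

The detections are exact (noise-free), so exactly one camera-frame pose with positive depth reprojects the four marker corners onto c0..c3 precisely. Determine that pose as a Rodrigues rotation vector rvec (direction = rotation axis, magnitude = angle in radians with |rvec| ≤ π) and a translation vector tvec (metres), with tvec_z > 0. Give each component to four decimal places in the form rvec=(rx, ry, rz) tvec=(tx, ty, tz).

Intrinsics K: fx=498.7, fy=560.0, cx=304.6, cy=246.5
Marker side s = 0.12 m; corners in marker frame (Z=0):
  M0 = (-0.0600, +0.0600, 0)
  M1 = (+0.0600, +0.0600, 0)
  M2 = (+0.0600, -0.0600, 0)
  M3 = (-0.0600, -0.0600, 0)
Detected image corners:
  c0 = (442.027420, 449.712017) px
  c1 = (573.485406, 425.250343) px
  c2 = (562.214023, 301.569371) px
  c3 = (417.425816, 334.691252) px
Planar DLT: solve 8×8 A·h = b for H (H[2,2]=1):
  H  [+949.56256 +577.73831 +497.59879]
  H  [-388.51545 +1317.11344 +381.21445]
  H  [-0.39819 +0.85596 +1.00000]
B = K⁻¹H; ‖b₁‖=2.244599, ‖b₂‖=2.244599; λ = 2/(‖b₁‖+‖b₂‖) = 0.445514, sign → tz>0 ⇒ λ=+0.445514
r₁ = λ·B[:,0] = (+0.95664,-0.23100,-0.17740); r₂ = λ·B[:,1] = (+0.28320,+0.87999,+0.38134)
r₃ = r₁×r₂ = (+0.06802,-0.41505,+0.90725); SVD([r₁ r₂ r₃]) → R = UVᵀ:
  R  [+0.95664 +0.28320 +0.06802]
  R  [-0.23100 +0.87999 -0.41505]
  R  [-0.17740 +0.38134 +0.90725]
t = (+0.17242, +0.10717, +0.44551) m
tr R = 2.743884; θ = arccos((tr R − 1)/2) = 0.511641 rad = 29.315°
axis k = ((R−Rᵀ)₃₂, (R−Rᵀ)₁₃, (R−Rᵀ)₂₁) / (2 sinθ) = (+0.813289, +0.250623, -0.525119)
rvec = θ·k = (+0.416112, +0.128229, -0.268672)

rvec=(0.4161, 0.1282, -0.2687) tvec=(0.1724, 0.1072, 0.4455)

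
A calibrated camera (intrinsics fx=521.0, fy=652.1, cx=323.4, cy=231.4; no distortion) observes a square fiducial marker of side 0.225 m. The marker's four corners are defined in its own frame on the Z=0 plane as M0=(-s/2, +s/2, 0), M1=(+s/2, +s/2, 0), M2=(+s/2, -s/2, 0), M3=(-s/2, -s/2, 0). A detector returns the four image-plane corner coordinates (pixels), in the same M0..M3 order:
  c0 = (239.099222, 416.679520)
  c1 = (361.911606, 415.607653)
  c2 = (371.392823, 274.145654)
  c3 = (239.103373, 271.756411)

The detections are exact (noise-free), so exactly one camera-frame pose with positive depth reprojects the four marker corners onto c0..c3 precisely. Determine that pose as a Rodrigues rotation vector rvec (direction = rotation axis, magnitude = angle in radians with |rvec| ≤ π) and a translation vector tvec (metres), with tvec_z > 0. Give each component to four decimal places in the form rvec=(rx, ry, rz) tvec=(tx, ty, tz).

Intrinsics K: fx=521.0, fy=652.1, cx=323.4, cy=231.4
Marker side s = 0.225 m; corners in marker frame (Z=0):
  M0 = (-0.1125, +0.1125, 0)
  M1 = (+0.1125, +0.1125, 0)
  M2 = (+0.1125, -0.1125, 0)
  M3 = (-0.1125, -0.1125, 0)
Detected image corners:
  c0 = (239.099222, 416.679520) px
  c1 = (361.911606, 415.607653) px
  c2 = (371.392823, 274.145654) px
  c3 = (239.103373, 271.756411) px
Planar DLT: solve 8×8 A·h = b for H (H[2,2]=1):
  H  [+598.17275 +79.88001 +303.54734]
  H  [+39.12234 +751.45387 +347.24276]
  H  [+0.10589 +0.33416 +1.00000]
B = K⁻¹H; ‖b₁‖=1.087794, ‖b₂‖=1.087794; λ = 2/(‖b₁‖+‖b₂‖) = 0.919292, sign → tz>0 ⇒ λ=+0.919292
r₁ = λ·B[:,0] = (+0.99504,+0.02061,+0.09734); r₂ = λ·B[:,1] = (-0.04974,+0.95035,+0.30719)
r₃ = r₁×r₂ = (-0.08618,-0.31051,+0.94666); SVD([r₁ r₂ r₃]) → R = UVᵀ:
  R  [+0.99504 -0.04974 -0.08618]
  R  [+0.02061 +0.95035 -0.31051]
  R  [+0.09734 +0.30719 +0.94666]
t = (-0.03503, +0.16331, +0.91929) m
tr R = 2.892041; θ = arccos((tr R − 1)/2) = 0.330068 rad = 18.911°
axis k = ((R−Rᵀ)₃₂, (R−Rᵀ)₁₃, (R−Rᵀ)₂₁) / (2 sinθ) = (+0.952925, -0.283120, +0.108523)
rvec = θ·k = (+0.314530, -0.093449, +0.035820)

rvec=(0.3145, -0.0934, 0.0358) tvec=(-0.0350, 0.1633, 0.9193)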